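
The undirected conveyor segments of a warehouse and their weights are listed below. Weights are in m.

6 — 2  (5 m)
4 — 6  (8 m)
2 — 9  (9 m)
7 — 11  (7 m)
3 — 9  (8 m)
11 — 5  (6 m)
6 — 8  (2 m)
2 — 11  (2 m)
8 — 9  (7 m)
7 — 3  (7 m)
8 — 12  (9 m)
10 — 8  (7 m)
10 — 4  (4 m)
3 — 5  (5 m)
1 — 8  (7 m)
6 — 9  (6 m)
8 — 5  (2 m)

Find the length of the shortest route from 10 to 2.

Enumerating some paths:
10–8–5–11–2: 7+2+6+2 = 17
10–8–6–2: 7+2+5 = 14
Cheapest is 10–8–6–2 at 14 m.

14 m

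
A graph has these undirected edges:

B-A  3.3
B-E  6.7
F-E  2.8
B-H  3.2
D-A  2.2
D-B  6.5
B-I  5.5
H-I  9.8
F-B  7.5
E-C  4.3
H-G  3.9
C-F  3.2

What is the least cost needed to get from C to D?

16.2

Shortest distances from C:
C: 0
F: 3.2  (via C)
E: 4.3  (via C)
B: 10.7  (via F)
H: 13.9  (via B)
A: 14  (via B)
D: 16.2  (via A)
Shortest route: C → F → B → A → D = 16.2.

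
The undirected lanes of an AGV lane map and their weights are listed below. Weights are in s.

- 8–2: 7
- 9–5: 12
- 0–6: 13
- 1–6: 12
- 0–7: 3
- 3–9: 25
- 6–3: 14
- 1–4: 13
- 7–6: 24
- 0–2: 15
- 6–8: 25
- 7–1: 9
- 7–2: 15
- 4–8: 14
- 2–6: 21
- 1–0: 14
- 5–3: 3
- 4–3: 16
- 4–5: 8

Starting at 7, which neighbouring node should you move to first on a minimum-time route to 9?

Compare a few routes:
7 - 1 - 4 - 5 - 9: 9+13+8+12 = 42
7 - 0 - 6 - 3 - 5 - 9: 3+13+14+3+12 = 45
Cheapest is 7 - 1 - 4 - 5 - 9 at 42 s.
So from 7 the first move is to 1.

1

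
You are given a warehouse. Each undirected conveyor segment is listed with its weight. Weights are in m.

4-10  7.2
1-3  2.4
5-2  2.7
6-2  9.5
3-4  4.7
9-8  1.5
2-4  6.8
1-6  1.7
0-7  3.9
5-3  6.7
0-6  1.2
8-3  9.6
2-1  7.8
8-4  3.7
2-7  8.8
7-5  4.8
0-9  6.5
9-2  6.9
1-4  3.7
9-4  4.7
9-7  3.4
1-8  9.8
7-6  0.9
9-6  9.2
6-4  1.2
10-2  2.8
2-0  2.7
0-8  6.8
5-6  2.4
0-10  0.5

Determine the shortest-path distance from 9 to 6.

Shortest distances from 9:
9: 0
8: 1.5  (via 9)
7: 3.4  (via 9)
6: 4.3  (via 7)
Shortest route: 9–7–6 = 4.3 m.

4.3 m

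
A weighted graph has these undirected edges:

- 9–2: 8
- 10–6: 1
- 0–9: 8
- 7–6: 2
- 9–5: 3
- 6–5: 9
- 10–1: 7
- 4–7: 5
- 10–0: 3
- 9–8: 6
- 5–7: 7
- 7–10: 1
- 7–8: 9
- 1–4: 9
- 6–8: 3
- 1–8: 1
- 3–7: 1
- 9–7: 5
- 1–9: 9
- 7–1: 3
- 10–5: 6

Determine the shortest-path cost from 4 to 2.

18

Compare a few routes:
4–7–9–2: 5+5+8 = 18
4–7–1–8–9–2: 5+3+1+6+8 = 23
4–7–5–9–2: 5+7+3+8 = 23
4–7–10–5–9–2: 5+1+6+3+8 = 23
The minimum is 18 via 4–7–9–2.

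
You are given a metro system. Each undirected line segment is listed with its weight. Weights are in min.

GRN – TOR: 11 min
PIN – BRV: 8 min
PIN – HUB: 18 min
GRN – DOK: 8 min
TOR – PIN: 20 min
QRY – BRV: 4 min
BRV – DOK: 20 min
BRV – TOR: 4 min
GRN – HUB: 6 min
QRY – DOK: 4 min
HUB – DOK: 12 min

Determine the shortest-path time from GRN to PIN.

23 min

Candidate routes:
GRN - DOK - QRY - BRV - PIN: 8+4+4+8 = 24
GRN - TOR - BRV - PIN: 11+4+8 = 23
GRN - TOR - PIN: 11+20 = 31
GRN - HUB - PIN: 6+18 = 24
The minimum is 23 min via GRN - TOR - BRV - PIN.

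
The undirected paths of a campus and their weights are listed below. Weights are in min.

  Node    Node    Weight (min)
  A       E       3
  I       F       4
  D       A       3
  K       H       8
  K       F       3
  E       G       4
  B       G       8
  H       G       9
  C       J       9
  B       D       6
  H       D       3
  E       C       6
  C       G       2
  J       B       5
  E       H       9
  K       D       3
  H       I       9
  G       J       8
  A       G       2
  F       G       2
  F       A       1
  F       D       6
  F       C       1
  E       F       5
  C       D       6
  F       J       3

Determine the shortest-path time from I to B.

Candidate routes:
I–F–A–D–B: 4+1+3+6 = 14
I–F–J–B: 4+3+5 = 12
I–F–G–B: 4+2+8 = 14
The minimum is 12 min via I–F–J–B.

12 min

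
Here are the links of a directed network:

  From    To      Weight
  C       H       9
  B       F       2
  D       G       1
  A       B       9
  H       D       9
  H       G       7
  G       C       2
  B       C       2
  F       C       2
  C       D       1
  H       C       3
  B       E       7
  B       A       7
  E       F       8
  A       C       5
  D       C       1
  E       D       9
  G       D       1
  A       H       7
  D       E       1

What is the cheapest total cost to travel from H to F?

13

Settle nodes by increasing distance from H:
H: 0
C: 3  (via H)
D: 4  (via C)
E: 5  (via D)
G: 5  (via D)
F: 13  (via E)
Shortest route: H–C–D–E–F = 13.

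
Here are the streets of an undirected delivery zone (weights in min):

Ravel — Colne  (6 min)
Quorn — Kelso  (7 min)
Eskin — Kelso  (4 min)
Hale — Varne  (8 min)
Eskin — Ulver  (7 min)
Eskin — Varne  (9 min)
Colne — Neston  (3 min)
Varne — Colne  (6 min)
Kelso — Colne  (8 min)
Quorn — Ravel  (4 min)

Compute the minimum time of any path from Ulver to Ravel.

22 min

Settle nodes by increasing distance from Ulver:
Ulver: 0
Eskin: 7  (via Ulver)
Kelso: 11  (via Eskin)
Varne: 16  (via Eskin)
Quorn: 18  (via Kelso)
Colne: 19  (via Kelso)
Ravel: 22  (via Quorn)
Shortest route: Ulver–Eskin–Kelso–Quorn–Ravel = 22 min.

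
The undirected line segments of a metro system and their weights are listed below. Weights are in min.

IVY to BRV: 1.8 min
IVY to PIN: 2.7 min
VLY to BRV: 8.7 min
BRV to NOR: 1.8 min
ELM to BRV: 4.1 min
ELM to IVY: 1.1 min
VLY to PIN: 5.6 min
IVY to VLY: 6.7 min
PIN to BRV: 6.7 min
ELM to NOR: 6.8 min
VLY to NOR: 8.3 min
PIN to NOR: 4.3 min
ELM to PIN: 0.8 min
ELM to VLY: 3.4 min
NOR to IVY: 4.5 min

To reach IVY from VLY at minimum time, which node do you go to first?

ELM

Enumerating some paths:
VLY–PIN–ELM–IVY: 5.6+0.8+1.1 = 7.5
VLY–IVY: 6.7 = 6.7
VLY–ELM–PIN–IVY: 3.4+0.8+2.7 = 6.9
VLY–ELM–IVY: 3.4+1.1 = 4.5
Cheapest is VLY–ELM–IVY at 4.5 min.
So from VLY the first move is to ELM.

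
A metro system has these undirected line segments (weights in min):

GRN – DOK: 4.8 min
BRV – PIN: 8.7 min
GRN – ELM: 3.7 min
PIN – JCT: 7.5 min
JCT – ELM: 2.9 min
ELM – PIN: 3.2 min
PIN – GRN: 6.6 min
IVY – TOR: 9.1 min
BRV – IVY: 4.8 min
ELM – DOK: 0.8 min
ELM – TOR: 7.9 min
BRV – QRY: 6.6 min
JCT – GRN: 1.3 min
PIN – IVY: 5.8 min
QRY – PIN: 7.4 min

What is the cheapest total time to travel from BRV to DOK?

Settle nodes by increasing distance from BRV:
BRV: 0
IVY: 4.8  (via BRV)
QRY: 6.6  (via BRV)
PIN: 8.7  (via BRV)
ELM: 11.9  (via PIN)
DOK: 12.7  (via ELM)
Shortest route: BRV–PIN–ELM–DOK = 12.7 min.

12.7 min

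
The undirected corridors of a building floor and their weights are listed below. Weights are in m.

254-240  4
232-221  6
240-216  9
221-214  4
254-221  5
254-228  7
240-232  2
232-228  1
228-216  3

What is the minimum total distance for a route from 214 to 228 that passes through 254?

Shortest 214→254: 214–221–254 = 9
Shortest 254→228: 254–228 = 7
Total via 254: 9 + 7 = 16 m.

16 m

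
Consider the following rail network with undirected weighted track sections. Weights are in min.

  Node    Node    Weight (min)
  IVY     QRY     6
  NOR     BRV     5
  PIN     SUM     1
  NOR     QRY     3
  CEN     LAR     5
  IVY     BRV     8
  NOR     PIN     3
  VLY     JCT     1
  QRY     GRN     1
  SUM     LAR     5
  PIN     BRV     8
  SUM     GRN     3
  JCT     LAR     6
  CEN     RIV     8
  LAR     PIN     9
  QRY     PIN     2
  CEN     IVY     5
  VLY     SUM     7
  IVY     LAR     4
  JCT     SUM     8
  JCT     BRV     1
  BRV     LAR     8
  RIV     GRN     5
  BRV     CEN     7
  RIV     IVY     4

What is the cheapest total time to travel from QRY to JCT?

9 min

Compare a few routes:
QRY → PIN → BRV → JCT: 2+8+1 = 11
QRY → PIN → SUM → JCT: 2+1+8 = 11
QRY → NOR → BRV → JCT: 3+5+1 = 9
QRY → PIN → NOR → BRV → JCT: 2+3+5+1 = 11
The minimum is 9 min via QRY → NOR → BRV → JCT.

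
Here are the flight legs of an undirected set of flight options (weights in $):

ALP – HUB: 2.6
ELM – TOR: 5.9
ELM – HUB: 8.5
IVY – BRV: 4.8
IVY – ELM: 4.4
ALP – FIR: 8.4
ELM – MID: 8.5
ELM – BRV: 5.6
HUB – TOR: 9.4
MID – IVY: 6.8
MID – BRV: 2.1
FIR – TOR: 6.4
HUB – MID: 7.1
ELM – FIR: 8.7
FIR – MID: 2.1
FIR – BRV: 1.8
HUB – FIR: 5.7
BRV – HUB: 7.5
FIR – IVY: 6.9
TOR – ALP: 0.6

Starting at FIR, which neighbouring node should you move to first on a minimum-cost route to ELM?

Candidate routes:
FIR–BRV–ELM: 1.8+5.6 = 7.4
FIR–ELM: 8.7 = 8.7
Cheapest is FIR–BRV–ELM at $7.4.
So from FIR the first move is to BRV.

BRV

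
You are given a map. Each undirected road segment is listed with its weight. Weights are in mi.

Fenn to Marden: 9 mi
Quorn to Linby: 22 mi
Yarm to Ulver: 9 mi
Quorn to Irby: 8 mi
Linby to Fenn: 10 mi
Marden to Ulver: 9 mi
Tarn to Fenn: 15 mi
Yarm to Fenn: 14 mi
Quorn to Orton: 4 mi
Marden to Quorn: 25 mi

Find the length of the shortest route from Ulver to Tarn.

33 mi

Shortest distances from Ulver:
Ulver: 0
Yarm: 9  (via Ulver)
Marden: 9  (via Ulver)
Fenn: 18  (via Marden)
Linby: 28  (via Fenn)
Tarn: 33  (via Fenn)
Shortest route: Ulver–Marden–Fenn–Tarn = 33 mi.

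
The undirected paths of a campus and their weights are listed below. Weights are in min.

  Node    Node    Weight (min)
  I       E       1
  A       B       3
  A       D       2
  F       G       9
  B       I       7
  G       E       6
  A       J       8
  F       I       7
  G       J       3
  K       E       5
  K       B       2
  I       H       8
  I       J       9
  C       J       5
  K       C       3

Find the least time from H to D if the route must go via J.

Best H to J: H → I → J costing 17
Best J to D: J → A → D costing 10
Total via J: 17 + 10 = 27 min.

27 min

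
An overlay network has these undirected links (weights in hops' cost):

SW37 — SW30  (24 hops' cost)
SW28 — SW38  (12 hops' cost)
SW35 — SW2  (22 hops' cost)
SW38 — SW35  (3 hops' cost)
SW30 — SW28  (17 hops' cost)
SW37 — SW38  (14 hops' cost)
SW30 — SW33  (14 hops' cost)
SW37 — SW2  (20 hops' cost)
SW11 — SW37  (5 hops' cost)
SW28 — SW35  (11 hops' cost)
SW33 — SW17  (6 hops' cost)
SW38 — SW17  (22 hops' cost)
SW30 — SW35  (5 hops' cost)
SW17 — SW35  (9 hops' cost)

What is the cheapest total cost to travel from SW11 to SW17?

31 hops' cost

Settle nodes by increasing distance from SW11:
SW11: 0
SW37: 5  (via SW11)
SW38: 19  (via SW37)
SW35: 22  (via SW38)
SW2: 25  (via SW37)
SW30: 27  (via SW35)
SW28: 31  (via SW38)
SW17: 31  (via SW35)
Shortest route: SW11–SW37–SW38–SW35–SW17 = 31 hops' cost.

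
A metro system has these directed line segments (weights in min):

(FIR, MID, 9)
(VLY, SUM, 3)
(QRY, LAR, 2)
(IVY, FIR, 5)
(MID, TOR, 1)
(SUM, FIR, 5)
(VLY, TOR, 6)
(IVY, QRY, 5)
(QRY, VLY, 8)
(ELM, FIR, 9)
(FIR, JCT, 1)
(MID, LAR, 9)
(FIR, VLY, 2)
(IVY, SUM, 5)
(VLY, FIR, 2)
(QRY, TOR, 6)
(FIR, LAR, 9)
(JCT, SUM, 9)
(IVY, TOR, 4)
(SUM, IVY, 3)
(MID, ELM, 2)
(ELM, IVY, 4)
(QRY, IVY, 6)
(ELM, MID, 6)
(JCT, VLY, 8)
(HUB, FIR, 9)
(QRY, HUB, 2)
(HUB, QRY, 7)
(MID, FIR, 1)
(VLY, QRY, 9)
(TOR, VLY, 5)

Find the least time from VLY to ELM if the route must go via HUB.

31 min

Shortest VLY→HUB: VLY → QRY → HUB = 11
Best HUB to ELM: HUB → FIR → MID → ELM costing 20
Total via HUB: 11 + 20 = 31 min.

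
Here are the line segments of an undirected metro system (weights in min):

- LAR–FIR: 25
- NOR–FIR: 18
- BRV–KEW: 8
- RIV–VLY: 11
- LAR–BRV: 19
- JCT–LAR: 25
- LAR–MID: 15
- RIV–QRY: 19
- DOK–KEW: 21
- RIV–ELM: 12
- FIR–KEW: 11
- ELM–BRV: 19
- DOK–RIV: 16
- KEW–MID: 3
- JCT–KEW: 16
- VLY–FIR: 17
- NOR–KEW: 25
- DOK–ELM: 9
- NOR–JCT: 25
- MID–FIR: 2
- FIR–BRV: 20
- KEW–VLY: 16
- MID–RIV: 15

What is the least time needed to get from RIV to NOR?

35 min

Settle nodes by increasing distance from RIV:
RIV: 0
VLY: 11  (via RIV)
ELM: 12  (via RIV)
MID: 15  (via RIV)
DOK: 16  (via RIV)
FIR: 17  (via MID)
KEW: 18  (via MID)
QRY: 19  (via RIV)
BRV: 26  (via KEW)
LAR: 30  (via MID)
JCT: 34  (via KEW)
NOR: 35  (via FIR)
Shortest route: RIV–MID–FIR–NOR = 35 min.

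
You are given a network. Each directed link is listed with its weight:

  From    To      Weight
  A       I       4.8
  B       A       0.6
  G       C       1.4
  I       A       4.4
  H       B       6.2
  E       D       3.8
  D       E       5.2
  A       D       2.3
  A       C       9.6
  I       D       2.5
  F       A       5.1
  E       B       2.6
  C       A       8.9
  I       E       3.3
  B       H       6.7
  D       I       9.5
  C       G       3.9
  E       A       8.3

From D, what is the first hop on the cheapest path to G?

E

Compare a few routes:
D → I → E → B → A → C → G: 9.5+3.3+2.6+0.6+9.6+3.9 = 29.5
D → E → A → C → G: 5.2+8.3+9.6+3.9 = 27
D → I → A → C → G: 9.5+4.4+9.6+3.9 = 27.4
D → E → B → A → C → G: 5.2+2.6+0.6+9.6+3.9 = 21.9
Cheapest is D → E → B → A → C → G at 21.9.
So from D the first move is to E.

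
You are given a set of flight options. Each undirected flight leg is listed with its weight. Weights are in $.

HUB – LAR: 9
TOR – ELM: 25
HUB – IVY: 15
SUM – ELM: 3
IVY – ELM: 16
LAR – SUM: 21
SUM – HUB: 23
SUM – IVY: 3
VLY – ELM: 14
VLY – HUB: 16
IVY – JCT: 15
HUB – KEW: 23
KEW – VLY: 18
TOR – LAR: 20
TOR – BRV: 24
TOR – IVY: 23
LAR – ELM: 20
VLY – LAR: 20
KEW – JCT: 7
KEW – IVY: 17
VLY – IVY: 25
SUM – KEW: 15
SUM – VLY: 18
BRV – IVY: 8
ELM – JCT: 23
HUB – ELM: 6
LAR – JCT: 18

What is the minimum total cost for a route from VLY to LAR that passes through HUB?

Shortest VLY→HUB: VLY → HUB = 16
Best HUB to LAR: HUB → LAR costing 9
Total via HUB: 16 + 9 = $25.

$25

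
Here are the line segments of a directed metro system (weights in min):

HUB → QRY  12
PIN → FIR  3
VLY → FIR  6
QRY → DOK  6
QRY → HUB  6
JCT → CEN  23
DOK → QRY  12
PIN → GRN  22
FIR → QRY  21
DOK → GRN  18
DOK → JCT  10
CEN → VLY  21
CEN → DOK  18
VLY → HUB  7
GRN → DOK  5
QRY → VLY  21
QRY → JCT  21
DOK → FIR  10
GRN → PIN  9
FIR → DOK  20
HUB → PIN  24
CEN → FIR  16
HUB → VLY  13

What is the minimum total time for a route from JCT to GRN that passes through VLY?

Best JCT to VLY: JCT → CEN → VLY costing 44
Best VLY to GRN: VLY → HUB → QRY → DOK → GRN costing 43
Total via VLY: 44 + 43 = 87 min.

87 min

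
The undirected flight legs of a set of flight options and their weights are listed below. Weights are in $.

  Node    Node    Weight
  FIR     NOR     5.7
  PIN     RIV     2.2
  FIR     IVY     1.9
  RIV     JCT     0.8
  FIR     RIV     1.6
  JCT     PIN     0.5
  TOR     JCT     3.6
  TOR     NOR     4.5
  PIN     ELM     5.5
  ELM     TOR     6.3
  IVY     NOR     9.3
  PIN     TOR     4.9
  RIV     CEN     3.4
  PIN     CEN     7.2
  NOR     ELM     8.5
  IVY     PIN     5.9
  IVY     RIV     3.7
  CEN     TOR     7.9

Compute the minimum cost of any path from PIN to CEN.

Enumerating some paths:
PIN → RIV → CEN: 2.2+3.4 = 5.6
PIN → CEN: 7.2 = 7.2
PIN → JCT → RIV → CEN: 0.5+0.8+3.4 = 4.7
Cheapest is PIN → JCT → RIV → CEN at $4.7.

$4.7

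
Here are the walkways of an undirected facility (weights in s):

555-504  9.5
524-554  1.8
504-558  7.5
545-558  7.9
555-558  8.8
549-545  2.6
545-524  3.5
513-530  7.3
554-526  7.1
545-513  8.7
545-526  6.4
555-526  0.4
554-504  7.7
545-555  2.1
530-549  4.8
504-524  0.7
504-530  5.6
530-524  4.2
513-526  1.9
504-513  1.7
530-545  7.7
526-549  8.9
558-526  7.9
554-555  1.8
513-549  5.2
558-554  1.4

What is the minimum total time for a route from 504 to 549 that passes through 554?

9 s

Best 504 to 554: 504 → 524 → 554 costing 2.5
Shortest 554→549: 554 → 555 → 545 → 549 = 6.5
Total via 554: 2.5 + 6.5 = 9 s.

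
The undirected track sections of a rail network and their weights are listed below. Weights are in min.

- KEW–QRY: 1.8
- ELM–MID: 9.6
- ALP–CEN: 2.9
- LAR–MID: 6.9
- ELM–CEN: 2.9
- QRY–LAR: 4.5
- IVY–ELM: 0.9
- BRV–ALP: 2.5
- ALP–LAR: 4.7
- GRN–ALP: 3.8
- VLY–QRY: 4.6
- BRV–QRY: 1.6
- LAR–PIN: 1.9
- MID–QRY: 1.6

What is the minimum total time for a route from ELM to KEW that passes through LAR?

Best ELM to LAR: ELM → CEN → ALP → LAR costing 10.5
Best LAR to KEW: LAR → QRY → KEW costing 6.3
Total via LAR: 10.5 + 6.3 = 16.8 min.

16.8 min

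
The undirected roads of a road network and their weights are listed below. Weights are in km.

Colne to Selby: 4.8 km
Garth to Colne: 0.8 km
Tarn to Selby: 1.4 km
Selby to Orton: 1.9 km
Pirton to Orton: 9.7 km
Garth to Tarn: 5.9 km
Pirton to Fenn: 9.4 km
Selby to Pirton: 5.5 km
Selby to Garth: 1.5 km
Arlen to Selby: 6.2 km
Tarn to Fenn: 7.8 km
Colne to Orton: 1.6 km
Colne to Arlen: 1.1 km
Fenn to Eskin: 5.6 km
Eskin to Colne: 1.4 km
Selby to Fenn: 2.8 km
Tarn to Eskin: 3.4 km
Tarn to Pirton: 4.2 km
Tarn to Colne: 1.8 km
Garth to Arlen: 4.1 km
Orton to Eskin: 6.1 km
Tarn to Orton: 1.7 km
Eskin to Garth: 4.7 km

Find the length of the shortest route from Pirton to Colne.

6 km

Settle nodes by increasing distance from Pirton:
Pirton: 0
Tarn: 4.2  (via Pirton)
Selby: 5.5  (via Pirton)
Orton: 5.9  (via Tarn)
Colne: 6  (via Tarn)
Shortest route: Pirton → Tarn → Colne = 6 km.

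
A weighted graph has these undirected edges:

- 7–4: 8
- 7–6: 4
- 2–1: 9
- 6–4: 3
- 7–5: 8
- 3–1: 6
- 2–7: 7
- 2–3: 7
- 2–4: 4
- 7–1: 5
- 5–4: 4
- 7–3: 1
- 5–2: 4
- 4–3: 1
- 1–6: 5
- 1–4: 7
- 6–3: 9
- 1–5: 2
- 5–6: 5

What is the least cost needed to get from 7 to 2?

6

Settle nodes by increasing distance from 7:
7: 0
3: 1  (via 7)
4: 2  (via 3)
6: 4  (via 7)
1: 5  (via 7)
2: 6  (via 4)
Shortest route: 7 → 3 → 4 → 2 = 6.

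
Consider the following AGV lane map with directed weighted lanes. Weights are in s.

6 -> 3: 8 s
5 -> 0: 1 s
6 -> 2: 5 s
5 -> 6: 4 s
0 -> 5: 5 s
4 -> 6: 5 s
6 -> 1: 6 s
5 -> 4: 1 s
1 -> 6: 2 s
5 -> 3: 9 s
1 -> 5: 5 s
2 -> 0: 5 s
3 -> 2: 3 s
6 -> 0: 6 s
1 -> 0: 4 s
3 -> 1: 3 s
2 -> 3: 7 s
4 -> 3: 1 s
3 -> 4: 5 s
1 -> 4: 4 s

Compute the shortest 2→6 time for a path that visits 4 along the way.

Shortest 2→4: 2–0–5–4 = 11
Shortest 4→6: 4–6 = 5
Total via 4: 11 + 5 = 16 s.

16 s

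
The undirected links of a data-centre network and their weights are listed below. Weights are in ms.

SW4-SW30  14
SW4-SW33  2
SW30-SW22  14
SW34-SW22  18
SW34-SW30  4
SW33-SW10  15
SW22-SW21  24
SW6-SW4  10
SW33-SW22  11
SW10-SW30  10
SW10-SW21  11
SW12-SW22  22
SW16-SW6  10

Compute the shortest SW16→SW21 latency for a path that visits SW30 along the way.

Best SW16 to SW30: SW16–SW6–SW4–SW30 costing 34
Best SW30 to SW21: SW30–SW10–SW21 costing 21
Total via SW30: 34 + 21 = 55 ms.

55 ms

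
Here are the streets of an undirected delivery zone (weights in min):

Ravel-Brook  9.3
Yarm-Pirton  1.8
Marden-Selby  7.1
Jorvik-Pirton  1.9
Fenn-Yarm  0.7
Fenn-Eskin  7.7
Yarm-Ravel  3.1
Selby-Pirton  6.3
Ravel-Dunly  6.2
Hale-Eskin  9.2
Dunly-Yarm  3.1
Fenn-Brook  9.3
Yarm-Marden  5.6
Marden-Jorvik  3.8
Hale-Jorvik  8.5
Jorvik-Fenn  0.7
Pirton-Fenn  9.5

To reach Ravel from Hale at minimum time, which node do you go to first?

Candidate routes:
Hale–Jorvik–Fenn–Yarm–Dunly–Ravel: 8.5+0.7+0.7+3.1+6.2 = 19.2
Hale–Jorvik–Fenn–Yarm–Ravel: 8.5+0.7+0.7+3.1 = 13
Hale–Jorvik–Pirton–Yarm–Ravel: 8.5+1.9+1.8+3.1 = 15.3
Cheapest is Hale–Jorvik–Fenn–Yarm–Ravel at 13 min.
So from Hale the first move is to Jorvik.

Jorvik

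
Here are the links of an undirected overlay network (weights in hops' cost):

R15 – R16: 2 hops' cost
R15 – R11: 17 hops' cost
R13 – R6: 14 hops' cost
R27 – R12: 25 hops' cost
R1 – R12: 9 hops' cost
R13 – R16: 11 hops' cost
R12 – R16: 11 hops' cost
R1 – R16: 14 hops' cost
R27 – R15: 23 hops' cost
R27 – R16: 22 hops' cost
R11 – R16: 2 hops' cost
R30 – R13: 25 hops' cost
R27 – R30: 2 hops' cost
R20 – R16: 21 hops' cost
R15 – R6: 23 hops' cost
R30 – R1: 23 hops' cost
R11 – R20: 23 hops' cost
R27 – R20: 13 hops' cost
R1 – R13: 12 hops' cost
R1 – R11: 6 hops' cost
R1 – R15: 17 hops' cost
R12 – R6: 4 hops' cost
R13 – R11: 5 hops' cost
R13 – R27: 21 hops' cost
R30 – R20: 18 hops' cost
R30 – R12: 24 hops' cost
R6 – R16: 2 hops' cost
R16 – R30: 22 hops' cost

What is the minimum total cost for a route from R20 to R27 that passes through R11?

47 hops' cost

Best R20 to R11: R20–R11 costing 23
Shortest R11→R27: R11–R16–R27 = 24
Total via R11: 23 + 24 = 47 hops' cost.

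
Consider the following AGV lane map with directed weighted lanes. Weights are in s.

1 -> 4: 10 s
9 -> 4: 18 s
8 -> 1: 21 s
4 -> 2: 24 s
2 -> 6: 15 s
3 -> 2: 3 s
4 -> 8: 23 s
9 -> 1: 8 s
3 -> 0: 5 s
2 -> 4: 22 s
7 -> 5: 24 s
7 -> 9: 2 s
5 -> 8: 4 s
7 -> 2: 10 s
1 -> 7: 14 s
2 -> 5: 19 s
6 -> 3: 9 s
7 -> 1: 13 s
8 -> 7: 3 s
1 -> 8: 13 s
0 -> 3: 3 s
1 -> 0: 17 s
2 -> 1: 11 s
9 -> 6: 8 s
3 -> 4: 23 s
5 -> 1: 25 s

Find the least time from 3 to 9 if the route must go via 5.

Best 3 to 5: 3–2–5 costing 22
Best 5 to 9: 5–8–7–9 costing 9
Total via 5: 22 + 9 = 31 s.

31 s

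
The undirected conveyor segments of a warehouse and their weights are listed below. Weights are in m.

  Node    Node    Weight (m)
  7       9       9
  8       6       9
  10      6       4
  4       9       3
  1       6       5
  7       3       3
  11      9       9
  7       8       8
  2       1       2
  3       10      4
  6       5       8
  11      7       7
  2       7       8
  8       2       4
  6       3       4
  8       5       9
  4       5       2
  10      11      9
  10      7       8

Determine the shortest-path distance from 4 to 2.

Shortest distances from 4:
4: 0
5: 2  (via 4)
9: 3  (via 4)
6: 10  (via 5)
8: 11  (via 5)
7: 12  (via 9)
11: 12  (via 9)
3: 14  (via 6)
10: 14  (via 6)
1: 15  (via 6)
2: 15  (via 8)
Shortest route: 4 → 5 → 8 → 2 = 15 m.

15 m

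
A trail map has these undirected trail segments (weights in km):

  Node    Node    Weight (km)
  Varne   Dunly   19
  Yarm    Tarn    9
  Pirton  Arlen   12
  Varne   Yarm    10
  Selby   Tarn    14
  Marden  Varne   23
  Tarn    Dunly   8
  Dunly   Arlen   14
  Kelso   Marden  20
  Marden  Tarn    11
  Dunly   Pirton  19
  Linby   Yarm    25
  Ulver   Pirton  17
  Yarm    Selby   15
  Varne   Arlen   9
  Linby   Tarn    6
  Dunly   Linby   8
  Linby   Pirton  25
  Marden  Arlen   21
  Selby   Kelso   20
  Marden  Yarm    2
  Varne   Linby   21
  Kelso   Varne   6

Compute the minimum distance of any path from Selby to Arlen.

34 km

Enumerating some paths:
Selby → Kelso → Varne → Arlen: 20+6+9 = 35
Selby → Yarm → Varne → Arlen: 15+10+9 = 34
The minimum is 34 km via Selby → Yarm → Varne → Arlen.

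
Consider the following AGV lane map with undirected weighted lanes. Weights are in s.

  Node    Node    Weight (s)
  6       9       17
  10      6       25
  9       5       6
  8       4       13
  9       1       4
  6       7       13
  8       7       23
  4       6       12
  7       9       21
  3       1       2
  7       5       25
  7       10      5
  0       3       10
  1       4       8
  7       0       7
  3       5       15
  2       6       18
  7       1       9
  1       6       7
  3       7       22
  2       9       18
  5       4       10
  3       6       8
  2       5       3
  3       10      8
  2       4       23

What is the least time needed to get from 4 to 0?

Enumerating some paths:
4 - 1 - 7 - 0: 8+9+7 = 24
4 - 1 - 3 - 10 - 7 - 0: 8+2+8+5+7 = 30
4 - 1 - 3 - 0: 8+2+10 = 20
Cheapest is 4 - 1 - 3 - 0 at 20 s.

20 s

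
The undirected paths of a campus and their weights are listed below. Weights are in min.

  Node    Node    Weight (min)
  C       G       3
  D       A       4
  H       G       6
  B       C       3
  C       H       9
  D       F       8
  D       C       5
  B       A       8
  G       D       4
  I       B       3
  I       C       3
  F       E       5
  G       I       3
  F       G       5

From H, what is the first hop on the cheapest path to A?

Compare a few routes:
H–G–D–A: 6+4+4 = 14
H–C–D–A: 9+5+4 = 18
H–G–C–D–A: 6+3+5+4 = 18
The minimum is 14 min via H–G–D–A.
So from H the first move is to G.

G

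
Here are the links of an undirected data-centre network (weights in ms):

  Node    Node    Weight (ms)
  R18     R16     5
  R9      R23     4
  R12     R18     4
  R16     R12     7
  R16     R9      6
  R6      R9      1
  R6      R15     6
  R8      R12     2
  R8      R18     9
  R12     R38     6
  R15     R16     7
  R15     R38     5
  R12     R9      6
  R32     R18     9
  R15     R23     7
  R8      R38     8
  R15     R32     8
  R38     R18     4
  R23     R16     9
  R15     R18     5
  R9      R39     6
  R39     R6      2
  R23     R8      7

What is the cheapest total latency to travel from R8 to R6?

Enumerating some paths:
R8 - R23 - R9 - R6: 7+4+1 = 12
R8 - R12 - R9 - R39 - R6: 2+6+6+2 = 16
R8 - R12 - R9 - R6: 2+6+1 = 9
The minimum is 9 ms via R8 - R12 - R9 - R6.

9 ms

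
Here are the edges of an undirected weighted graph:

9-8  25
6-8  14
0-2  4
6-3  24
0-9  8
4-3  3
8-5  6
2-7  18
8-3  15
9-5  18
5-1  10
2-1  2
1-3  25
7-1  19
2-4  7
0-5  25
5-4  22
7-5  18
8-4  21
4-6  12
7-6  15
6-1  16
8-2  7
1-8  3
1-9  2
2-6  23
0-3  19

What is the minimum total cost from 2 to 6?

18

Candidate routes:
2–4–6: 7+12 = 19
2–8–6: 7+14 = 21
2–1–6: 2+16 = 18
2–1–8–6: 2+3+14 = 19
The minimum is 18 via 2–1–6.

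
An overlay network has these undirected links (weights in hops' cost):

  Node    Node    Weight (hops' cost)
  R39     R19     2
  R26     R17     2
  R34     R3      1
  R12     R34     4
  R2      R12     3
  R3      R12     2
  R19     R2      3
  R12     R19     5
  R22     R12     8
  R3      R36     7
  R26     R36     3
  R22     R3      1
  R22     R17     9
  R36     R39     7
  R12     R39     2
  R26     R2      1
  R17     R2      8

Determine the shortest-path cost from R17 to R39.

8 hops' cost

Enumerating some paths:
R17–R26–R36–R39: 2+3+7 = 12
R17–R26–R2–R12–R39: 2+1+3+2 = 8
R17–R26–R2–R19–R12–R39: 2+1+3+5+2 = 13
R17–R26–R2–R12–R19–R39: 2+1+3+5+2 = 13
Cheapest is R17–R26–R2–R12–R39 at 8 hops' cost.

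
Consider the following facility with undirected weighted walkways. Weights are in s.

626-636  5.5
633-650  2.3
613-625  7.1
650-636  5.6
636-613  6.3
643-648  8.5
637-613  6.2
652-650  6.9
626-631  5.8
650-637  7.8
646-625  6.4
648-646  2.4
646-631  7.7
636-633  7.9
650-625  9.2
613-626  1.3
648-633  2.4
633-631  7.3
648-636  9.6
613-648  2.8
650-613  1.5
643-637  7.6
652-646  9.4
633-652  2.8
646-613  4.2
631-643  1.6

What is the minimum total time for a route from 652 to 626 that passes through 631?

Best 652 to 631: 652 → 633 → 631 costing 10.1
Shortest 631→626: 631 → 626 = 5.8
Total via 631: 10.1 + 5.8 = 15.9 s.

15.9 s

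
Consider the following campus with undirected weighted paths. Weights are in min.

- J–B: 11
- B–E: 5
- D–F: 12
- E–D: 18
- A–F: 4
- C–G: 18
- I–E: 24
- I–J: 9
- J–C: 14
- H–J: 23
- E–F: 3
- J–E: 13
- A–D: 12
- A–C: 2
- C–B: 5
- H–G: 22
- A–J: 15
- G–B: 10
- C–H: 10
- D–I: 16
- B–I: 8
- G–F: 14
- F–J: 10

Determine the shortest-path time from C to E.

Settle nodes by increasing distance from C:
C: 0
A: 2  (via C)
B: 5  (via C)
F: 6  (via A)
E: 9  (via F)
Shortest route: C–A–F–E = 9 min.

9 min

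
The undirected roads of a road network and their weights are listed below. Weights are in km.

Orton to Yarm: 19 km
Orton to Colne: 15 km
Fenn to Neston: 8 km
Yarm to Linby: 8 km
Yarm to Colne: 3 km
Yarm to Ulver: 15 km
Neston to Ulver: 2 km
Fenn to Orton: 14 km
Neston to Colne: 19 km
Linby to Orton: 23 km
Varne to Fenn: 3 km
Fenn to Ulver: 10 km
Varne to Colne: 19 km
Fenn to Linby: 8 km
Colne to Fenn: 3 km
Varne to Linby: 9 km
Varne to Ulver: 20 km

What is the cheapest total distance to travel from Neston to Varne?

11 km

Candidate routes:
Neston - Ulver - Fenn - Varne: 2+10+3 = 15
Neston - Fenn - Varne: 8+3 = 11
The minimum is 11 km via Neston - Fenn - Varne.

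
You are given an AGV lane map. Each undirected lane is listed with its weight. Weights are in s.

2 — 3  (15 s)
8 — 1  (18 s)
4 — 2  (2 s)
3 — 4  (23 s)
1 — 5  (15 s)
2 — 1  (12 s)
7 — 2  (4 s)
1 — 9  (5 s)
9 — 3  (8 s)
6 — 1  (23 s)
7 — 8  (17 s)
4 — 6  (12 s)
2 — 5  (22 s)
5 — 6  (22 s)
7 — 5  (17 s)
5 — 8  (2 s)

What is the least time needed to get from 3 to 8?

30 s

Enumerating some paths:
3 - 9 - 1 - 5 - 8: 8+5+15+2 = 30
3 - 9 - 1 - 8: 8+5+18 = 31
The minimum is 30 s via 3 - 9 - 1 - 5 - 8.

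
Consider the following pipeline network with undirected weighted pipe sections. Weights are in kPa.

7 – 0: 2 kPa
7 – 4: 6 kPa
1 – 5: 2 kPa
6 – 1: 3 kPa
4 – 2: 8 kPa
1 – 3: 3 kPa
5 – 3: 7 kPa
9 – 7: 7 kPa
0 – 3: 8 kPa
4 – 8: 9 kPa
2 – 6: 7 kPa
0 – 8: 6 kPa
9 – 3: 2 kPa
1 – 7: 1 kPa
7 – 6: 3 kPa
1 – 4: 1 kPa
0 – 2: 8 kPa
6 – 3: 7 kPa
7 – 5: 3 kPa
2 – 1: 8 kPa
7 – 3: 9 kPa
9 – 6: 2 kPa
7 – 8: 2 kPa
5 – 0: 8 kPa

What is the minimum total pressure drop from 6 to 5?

5 kPa

Compare a few routes:
6–1–7–5: 3+1+3 = 7
6–1–5: 3+2 = 5
6–7–1–5: 3+1+2 = 6
6–7–5: 3+3 = 6
The minimum is 5 kPa via 6–1–5.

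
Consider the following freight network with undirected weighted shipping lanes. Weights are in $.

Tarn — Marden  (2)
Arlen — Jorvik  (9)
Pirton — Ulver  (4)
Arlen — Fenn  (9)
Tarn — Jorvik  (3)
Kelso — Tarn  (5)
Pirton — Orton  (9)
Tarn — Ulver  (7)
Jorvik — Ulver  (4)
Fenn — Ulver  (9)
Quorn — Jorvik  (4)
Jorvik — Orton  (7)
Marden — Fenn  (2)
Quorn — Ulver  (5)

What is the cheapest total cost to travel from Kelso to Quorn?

Shortest distances from Kelso:
Kelso: 0
Tarn: 5  (via Kelso)
Marden: 7  (via Tarn)
Jorvik: 8  (via Tarn)
Fenn: 9  (via Marden)
Quorn: 12  (via Jorvik)
Shortest route: Kelso–Tarn–Jorvik–Quorn = $12.

$12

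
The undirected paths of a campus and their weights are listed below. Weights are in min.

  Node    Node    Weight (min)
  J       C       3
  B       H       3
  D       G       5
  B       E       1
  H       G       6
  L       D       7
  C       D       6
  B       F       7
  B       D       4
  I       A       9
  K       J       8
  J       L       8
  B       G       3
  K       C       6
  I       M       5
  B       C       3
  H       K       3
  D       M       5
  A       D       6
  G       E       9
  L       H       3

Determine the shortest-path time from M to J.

14 min

Candidate routes:
M → D → G → B → C → J: 5+5+3+3+3 = 19
M → D → C → J: 5+6+3 = 14
M → D → B → C → J: 5+4+3+3 = 15
M → D → L → J: 5+7+8 = 20
The minimum is 14 min via M → D → C → J.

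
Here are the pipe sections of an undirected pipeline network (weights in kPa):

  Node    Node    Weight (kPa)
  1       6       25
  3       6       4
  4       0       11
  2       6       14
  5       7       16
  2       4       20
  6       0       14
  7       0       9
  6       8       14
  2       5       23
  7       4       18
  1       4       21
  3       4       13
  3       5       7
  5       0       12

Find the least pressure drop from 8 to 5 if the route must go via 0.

40 kPa

Shortest 8→0: 8 → 6 → 0 = 28
Best 0 to 5: 0 → 5 costing 12
Total via 0: 28 + 12 = 40 kPa.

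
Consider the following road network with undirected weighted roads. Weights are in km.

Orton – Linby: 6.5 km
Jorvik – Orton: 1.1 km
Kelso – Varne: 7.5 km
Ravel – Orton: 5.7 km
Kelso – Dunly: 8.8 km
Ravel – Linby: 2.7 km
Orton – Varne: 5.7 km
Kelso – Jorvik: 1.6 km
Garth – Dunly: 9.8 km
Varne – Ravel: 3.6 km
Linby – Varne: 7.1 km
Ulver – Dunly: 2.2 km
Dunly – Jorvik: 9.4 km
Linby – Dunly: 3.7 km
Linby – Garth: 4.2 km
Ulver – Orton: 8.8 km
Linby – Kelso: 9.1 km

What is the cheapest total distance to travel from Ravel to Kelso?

Shortest distances from Ravel:
Ravel: 0
Linby: 2.7  (via Ravel)
Varne: 3.6  (via Ravel)
Orton: 5.7  (via Ravel)
Dunly: 6.4  (via Linby)
Jorvik: 6.8  (via Orton)
Garth: 6.9  (via Linby)
Kelso: 8.4  (via Jorvik)
Shortest route: Ravel → Orton → Jorvik → Kelso = 8.4 km.

8.4 km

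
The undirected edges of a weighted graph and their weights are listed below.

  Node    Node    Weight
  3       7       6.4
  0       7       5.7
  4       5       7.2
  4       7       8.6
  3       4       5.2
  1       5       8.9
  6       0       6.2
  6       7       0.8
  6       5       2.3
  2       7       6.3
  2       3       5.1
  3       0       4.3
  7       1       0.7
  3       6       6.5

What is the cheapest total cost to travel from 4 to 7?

8.6

Settle nodes by increasing distance from 4:
4: 0
3: 5.2  (via 4)
5: 7.2  (via 4)
7: 8.6  (via 4)
Shortest route: 4 → 7 = 8.6.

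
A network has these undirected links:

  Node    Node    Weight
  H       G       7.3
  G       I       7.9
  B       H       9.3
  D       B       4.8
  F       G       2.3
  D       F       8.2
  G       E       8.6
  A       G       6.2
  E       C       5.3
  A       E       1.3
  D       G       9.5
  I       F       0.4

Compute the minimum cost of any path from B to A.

20.5

Settle nodes by increasing distance from B:
B: 0
D: 4.8  (via B)
H: 9.3  (via B)
F: 13  (via D)
I: 13.4  (via F)
G: 14.3  (via D)
A: 20.5  (via G)
Shortest route: B–D–G–A = 20.5.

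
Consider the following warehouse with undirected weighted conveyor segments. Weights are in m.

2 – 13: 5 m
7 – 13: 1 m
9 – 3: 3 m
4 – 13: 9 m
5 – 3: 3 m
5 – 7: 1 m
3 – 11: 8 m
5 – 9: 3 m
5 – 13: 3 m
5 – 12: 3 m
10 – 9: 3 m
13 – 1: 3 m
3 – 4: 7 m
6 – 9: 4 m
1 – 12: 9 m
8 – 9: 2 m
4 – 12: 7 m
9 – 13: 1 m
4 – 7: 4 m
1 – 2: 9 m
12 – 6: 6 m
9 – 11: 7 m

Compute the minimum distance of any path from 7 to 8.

Settle nodes by increasing distance from 7:
7: 0
5: 1  (via 7)
13: 1  (via 7)
9: 2  (via 13)
1: 4  (via 13)
3: 4  (via 5)
4: 4  (via 7)
8: 4  (via 9)
Shortest route: 7 → 13 → 9 → 8 = 4 m.

4 m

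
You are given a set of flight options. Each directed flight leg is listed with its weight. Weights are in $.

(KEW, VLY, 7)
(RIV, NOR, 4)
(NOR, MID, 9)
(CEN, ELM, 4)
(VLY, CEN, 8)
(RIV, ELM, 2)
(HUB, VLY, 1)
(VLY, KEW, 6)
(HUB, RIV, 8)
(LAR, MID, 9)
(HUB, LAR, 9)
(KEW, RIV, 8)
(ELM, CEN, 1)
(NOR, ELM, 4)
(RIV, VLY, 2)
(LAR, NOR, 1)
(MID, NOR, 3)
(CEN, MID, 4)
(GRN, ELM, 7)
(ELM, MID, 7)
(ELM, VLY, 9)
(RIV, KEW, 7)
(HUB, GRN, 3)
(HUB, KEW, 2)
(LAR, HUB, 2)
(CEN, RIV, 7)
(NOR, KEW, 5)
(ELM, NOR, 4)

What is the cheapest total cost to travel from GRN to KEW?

Running Dijkstra from GRN:
GRN: 0
ELM: 7  (via GRN)
CEN: 8  (via ELM)
NOR: 11  (via ELM)
MID: 12  (via CEN)
RIV: 15  (via CEN)
KEW: 16  (via NOR)
Shortest route: GRN → ELM → NOR → KEW = $16.

$16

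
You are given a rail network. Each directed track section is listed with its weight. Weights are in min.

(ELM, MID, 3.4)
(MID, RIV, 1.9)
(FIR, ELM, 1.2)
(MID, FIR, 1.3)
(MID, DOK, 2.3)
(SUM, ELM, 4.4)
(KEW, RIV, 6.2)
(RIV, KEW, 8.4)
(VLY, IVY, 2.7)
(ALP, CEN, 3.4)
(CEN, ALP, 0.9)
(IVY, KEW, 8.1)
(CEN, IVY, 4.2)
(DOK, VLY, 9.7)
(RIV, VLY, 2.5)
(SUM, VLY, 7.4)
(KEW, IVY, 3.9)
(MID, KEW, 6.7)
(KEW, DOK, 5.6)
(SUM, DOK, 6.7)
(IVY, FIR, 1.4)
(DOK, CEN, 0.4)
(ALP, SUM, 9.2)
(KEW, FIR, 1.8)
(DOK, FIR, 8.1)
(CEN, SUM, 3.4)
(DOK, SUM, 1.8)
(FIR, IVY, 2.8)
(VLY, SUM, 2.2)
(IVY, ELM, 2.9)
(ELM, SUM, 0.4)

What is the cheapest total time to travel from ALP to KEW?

Enumerating some paths:
ALP → CEN → SUM → ELM → MID → KEW: 3.4+3.4+4.4+3.4+6.7 = 21.3
ALP → CEN → IVY → FIR → ELM → MID → KEW: 3.4+4.2+1.4+1.2+3.4+6.7 = 20.3
ALP → CEN → IVY → KEW: 3.4+4.2+8.1 = 15.7
ALP → CEN → IVY → ELM → MID → KEW: 3.4+4.2+2.9+3.4+6.7 = 20.6
Cheapest is ALP → CEN → IVY → KEW at 15.7 min.

15.7 min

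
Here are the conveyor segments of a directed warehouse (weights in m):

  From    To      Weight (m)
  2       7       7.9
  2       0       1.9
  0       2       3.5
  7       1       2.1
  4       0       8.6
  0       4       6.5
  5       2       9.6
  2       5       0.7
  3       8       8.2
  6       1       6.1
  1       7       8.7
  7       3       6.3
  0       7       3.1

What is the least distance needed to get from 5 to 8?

29.1 m

Running Dijkstra from 5:
5: 0
2: 9.6  (via 5)
0: 11.5  (via 2)
7: 14.6  (via 0)
1: 16.7  (via 7)
4: 18  (via 0)
3: 20.9  (via 7)
8: 29.1  (via 3)
Shortest route: 5–2–0–7–3–8 = 29.1 m.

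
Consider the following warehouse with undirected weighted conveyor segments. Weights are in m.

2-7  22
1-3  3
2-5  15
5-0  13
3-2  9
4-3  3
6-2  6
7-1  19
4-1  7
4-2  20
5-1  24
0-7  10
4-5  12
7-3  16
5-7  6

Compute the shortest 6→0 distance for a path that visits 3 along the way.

Best 6 to 3: 6 → 2 → 3 costing 15
Best 3 to 0: 3 → 7 → 0 costing 26
Total via 3: 15 + 26 = 41 m.

41 m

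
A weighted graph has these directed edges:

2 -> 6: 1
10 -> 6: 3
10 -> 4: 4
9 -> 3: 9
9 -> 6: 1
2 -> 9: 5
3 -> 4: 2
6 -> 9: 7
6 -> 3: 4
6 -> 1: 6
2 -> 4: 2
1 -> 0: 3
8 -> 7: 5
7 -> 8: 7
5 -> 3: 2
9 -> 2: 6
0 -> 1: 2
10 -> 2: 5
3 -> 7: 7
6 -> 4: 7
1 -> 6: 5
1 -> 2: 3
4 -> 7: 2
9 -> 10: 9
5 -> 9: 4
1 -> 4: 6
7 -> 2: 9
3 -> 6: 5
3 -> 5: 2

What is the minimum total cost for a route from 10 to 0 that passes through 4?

25

Best 10 to 4: 10 → 4 costing 4
Best 4 to 0: 4 → 7 → 2 → 6 → 1 → 0 costing 21
Total via 4: 4 + 21 = 25.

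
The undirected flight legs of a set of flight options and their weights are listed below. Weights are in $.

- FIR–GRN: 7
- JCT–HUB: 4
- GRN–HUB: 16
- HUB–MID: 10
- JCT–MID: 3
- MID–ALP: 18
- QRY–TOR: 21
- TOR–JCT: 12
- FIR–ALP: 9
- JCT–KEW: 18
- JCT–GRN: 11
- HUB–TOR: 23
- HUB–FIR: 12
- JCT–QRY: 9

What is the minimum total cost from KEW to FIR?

$34

Settle nodes by increasing distance from KEW:
KEW: 0
JCT: 18  (via KEW)
MID: 21  (via JCT)
HUB: 22  (via JCT)
QRY: 27  (via JCT)
GRN: 29  (via JCT)
TOR: 30  (via JCT)
FIR: 34  (via HUB)
Shortest route: KEW–JCT–HUB–FIR = $34.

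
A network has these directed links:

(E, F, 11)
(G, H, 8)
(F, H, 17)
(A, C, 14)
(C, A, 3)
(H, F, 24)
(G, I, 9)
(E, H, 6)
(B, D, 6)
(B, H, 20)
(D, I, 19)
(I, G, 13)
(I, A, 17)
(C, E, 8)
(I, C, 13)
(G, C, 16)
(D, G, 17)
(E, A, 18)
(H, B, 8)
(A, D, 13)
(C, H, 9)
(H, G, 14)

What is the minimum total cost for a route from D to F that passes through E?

Shortest D→E: D–I–C–E = 40
Best E to F: E–F costing 11
Total via E: 40 + 11 = 51.

51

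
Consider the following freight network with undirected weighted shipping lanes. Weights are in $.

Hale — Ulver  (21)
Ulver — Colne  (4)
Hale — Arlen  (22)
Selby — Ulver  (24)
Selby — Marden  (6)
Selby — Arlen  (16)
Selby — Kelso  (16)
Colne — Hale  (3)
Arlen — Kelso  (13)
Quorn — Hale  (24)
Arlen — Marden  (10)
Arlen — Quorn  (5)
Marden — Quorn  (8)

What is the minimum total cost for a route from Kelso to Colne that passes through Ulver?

Best Kelso to Ulver: Kelso → Selby → Ulver costing 40
Shortest Ulver→Colne: Ulver → Colne = 4
Total via Ulver: 40 + 4 = $44.

$44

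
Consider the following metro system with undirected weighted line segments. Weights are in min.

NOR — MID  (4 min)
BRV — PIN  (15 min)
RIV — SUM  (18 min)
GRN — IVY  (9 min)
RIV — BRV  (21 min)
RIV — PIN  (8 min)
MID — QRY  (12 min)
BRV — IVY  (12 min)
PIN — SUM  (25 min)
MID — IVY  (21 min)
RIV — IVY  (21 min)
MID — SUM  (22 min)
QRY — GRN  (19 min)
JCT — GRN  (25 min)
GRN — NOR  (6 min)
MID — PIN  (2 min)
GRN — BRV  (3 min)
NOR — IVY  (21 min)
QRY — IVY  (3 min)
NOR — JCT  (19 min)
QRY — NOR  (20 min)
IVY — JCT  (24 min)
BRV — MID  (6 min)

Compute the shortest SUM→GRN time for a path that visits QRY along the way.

Shortest SUM→QRY: SUM–MID–QRY = 34
Best QRY to GRN: QRY–IVY–GRN costing 12
Total via QRY: 34 + 12 = 46 min.

46 min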